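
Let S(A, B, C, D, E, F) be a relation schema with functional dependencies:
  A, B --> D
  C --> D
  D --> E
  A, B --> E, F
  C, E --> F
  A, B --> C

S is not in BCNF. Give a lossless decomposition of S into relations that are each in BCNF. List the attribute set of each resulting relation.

{A, B, C}; {C, D, F}; {D, E}

Candidate key of the original relation: {A, B}.
In {A, B, C, D, E, F}, {C} is not a superkey ({C}⁺ restricted to this set is {C, D, E, F}), so split on C --> D, E, F into {C, D, E, F} and {A, B, C}.
In {C, D, E, F}, {D} is not a superkey ({D}⁺ restricted to this set is {D, E}), so split on D --> E into {D, E} and {C, D, F}.
{D, E}: every determinant is a superkey — BCNF.
{C, D, F}: every determinant is a superkey — BCNF.
{A, B, C}: every determinant is a superkey — BCNF.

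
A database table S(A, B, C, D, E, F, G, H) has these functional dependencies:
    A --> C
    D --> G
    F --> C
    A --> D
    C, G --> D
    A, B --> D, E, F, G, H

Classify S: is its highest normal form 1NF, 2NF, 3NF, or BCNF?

Candidate key: {A, B}. Prime attributes: {A, B}.
For A --> C we have {A}⁺ = {A, C, D, G}; {A} is not a superkey, so BCNF fails.
A --> C has non-prime {C} on the right and a non-superkey on the left, so 3NF fails.
The proper key subset {A} of {A, B} determines non-prime {C, D, G}, so the relation is not even in 2NF.

1NF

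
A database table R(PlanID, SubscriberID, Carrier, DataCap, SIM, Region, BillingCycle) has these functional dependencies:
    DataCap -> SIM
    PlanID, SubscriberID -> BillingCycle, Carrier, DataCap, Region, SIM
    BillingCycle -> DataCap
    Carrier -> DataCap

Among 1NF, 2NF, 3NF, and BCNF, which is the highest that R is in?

2NF

Candidate key: {PlanID, SubscriberID}. Prime attributes: {PlanID, SubscriberID}.
DataCap -> SIM breaks BCNF: {DataCap}⁺ = {DataCap, SIM}, so {DataCap} is not a superkey.
Because {SIM} is non-prime and the left side of DataCap -> SIM is not a superkey, the relation is not in 3NF.
Checking every proper subset of each key, none determines a non-prime attribute — 2NF is satisfied.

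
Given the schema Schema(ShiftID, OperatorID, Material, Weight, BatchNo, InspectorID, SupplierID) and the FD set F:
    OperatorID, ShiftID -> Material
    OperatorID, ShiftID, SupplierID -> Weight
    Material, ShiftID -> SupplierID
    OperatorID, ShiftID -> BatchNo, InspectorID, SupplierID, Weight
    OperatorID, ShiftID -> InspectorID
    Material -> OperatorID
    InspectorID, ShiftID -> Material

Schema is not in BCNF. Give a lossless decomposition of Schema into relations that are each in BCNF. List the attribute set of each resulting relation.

Candidate keys of the original relation: {InspectorID, ShiftID}, {Material, ShiftID}, {OperatorID, ShiftID}.
Within {BatchNo, InspectorID, Material, OperatorID, ShiftID, SupplierID, Weight}: {Material}⁺ ∩ {BatchNo, InspectorID, Material, OperatorID, ShiftID, SupplierID, Weight} = {Material, OperatorID}, not the whole set, so Material -> OperatorID violates BCNF; decompose into {Material, OperatorID} and {BatchNo, InspectorID, Material, ShiftID, SupplierID, Weight}.
{Material, OperatorID} is in BCNF.
{BatchNo, InspectorID, Material, ShiftID, SupplierID, Weight} is in BCNF.

{BatchNo, InspectorID, Material, ShiftID, SupplierID, Weight}; {Material, OperatorID}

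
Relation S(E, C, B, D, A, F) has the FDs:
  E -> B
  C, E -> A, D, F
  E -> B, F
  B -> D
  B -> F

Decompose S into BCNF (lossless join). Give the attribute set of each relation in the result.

{A, C, E}; {B, D, F}; {B, E}

Candidate key of the original relation: {C, E}.
{A, B, C, D, E, F}: {E} determines {B, D, E, F} here but is not a superkey — split on E -> B, D, F, giving {B, D, E, F} and {A, C, E}.
{B, D, E, F}: {B} determines {B, D, F} here but is not a superkey — split on B -> D, F, giving {B, D, F} and {B, E}.
{B, D, F} has no BCNF violation.
{B, E} has no BCNF violation.
{A, C, E} has no BCNF violation.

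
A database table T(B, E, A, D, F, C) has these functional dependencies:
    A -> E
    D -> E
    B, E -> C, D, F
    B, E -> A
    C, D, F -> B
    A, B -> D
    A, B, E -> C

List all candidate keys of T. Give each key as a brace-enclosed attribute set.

{A, B}⁺ = {A, B, C, D, E, F} — all of the relation — so {A, B} is a candidate key.
{B, D}⁺ = {A, B, C, D, E, F} — all of the relation — so {B, D} is a candidate key.
{B, E}⁺ = {A, B, C, D, E, F} — all of the relation — so {B, E} is a candidate key.
{C, D, F}⁺ = {A, B, C, D, E, F} — all of the relation — so {C, D, F} is a candidate key.
Any other superkey properly contains one of these, so there are no further candidate keys.

{A, B}, {B, D}, {B, E}, {C, D, F}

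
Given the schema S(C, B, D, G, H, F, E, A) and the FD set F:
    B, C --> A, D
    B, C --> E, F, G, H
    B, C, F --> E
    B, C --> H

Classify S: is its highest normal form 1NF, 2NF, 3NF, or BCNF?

BCNF

Candidate key: {B, C}. Prime attributes: {B, C}.
Every FD has a superkey on the left, so the relation is in BCNF.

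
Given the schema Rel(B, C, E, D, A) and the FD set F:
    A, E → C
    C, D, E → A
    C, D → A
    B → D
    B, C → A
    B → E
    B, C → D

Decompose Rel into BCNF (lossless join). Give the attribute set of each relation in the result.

Candidate keys of the original relation: {A, B}, {B, C}.
{A, B, C, D, E}: {A, E} determines {A, C, E} here but is not a superkey — split on A, E → C, giving {A, C, E} and {A, B, D, E}.
{A, C, E}: every determinant is a superkey — BCNF.
{A, B, D, E}: {B} determines {B, D, E} here but is not a superkey — split on B → D, E, giving {B, D, E} and {A, B}.
{B, D, E}: every determinant is a superkey — BCNF.
{A, B}: every determinant is a superkey — BCNF.

{A, B}; {A, C, E}; {B, D, E}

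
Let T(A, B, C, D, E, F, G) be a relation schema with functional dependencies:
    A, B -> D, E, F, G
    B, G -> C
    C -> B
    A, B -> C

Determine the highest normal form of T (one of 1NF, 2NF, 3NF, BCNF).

Candidate keys: {A, B}, {A, C}. Prime attributes: {A, B, C}.
B, G -> C breaks BCNF: {B, G}⁺ = {B, C, G}, so {B, G} is not a superkey.
Since {C} ⊆ prime attributes and every other non-superkey FD also has a prime right side, the schema is in 3NF.

3NF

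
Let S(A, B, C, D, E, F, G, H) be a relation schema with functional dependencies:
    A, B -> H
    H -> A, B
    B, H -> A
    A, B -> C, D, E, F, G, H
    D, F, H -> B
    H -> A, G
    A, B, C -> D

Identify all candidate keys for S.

{H}⁺ = {A, B, C, D, E, F, G, H}, which is every attribute, so {H} is a candidate key.
{A, B}⁺ = {A, B, C, D, E, F, G, H}, which is every attribute, so {A, B} is a candidate key.
These are minimal and exhaustive — every other superkey contains one of them.

{A, B}, {H}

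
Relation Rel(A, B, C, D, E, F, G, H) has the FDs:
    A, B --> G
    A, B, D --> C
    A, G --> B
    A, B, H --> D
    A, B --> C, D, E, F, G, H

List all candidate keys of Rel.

{A, B}, {A, G}

No FD produces {A}, so it must be in every candidate key.
{A, B} is a candidate key since {A, B}⁺ = {A, B, C, D, E, F, G, H} covers every attribute.
{A, G} is a candidate key since {A, G}⁺ = {A, B, C, D, E, F, G, H} covers every attribute.
Any other superkey properly contains one of these, so there are no further candidate keys.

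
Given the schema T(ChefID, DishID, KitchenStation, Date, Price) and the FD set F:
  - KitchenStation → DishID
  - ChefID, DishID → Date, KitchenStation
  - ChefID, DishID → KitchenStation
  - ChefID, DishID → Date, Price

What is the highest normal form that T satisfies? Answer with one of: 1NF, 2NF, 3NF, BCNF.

3NF

Candidate keys: {ChefID, DishID}, {ChefID, KitchenStation}. Prime attributes: {ChefID, DishID, KitchenStation}.
KitchenStation → DishID breaks BCNF: {KitchenStation}⁺ = {DishID, KitchenStation}, so {KitchenStation} is not a superkey.
But every attribute on its right side ({DishID}) is prime, and the same holds for every other non-superkey FD, so 3NF still holds.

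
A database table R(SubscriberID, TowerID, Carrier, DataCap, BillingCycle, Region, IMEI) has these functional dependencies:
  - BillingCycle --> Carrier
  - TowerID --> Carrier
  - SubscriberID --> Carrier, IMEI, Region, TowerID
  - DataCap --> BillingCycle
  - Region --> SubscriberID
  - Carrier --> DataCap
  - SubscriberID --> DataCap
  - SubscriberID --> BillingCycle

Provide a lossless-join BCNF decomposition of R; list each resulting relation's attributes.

{BillingCycle, Carrier, DataCap}; {BillingCycle, TowerID}; {IMEI, Region, SubscriberID, TowerID}

Candidate keys of the original relation: {Region}, {SubscriberID}.
{BillingCycle, Carrier, DataCap, IMEI, Region, SubscriberID, TowerID}: {BillingCycle} determines {BillingCycle, Carrier, DataCap} here but is not a superkey — split on BillingCycle --> Carrier, DataCap, giving {BillingCycle, Carrier, DataCap} and {BillingCycle, IMEI, Region, SubscriberID, TowerID}.
{BillingCycle, Carrier, DataCap} is in BCNF.
{BillingCycle, IMEI, Region, SubscriberID, TowerID}: {TowerID} determines {BillingCycle, TowerID} here but is not a superkey — split on TowerID --> BillingCycle, giving {BillingCycle, TowerID} and {IMEI, Region, SubscriberID, TowerID}.
{BillingCycle, TowerID} is in BCNF.
{IMEI, Region, SubscriberID, TowerID} is in BCNF.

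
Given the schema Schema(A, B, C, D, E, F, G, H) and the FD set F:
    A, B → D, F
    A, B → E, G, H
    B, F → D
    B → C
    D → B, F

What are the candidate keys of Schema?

Attributes never on any right-hand side: {A} — every candidate key must contain it.
{A, B} is a candidate key since {A, B}⁺ = {A, B, C, D, E, F, G, H} covers every attribute.
{A, D} is a candidate key since {A, D}⁺ = {A, B, C, D, E, F, G, H} covers every attribute.
These are minimal and exhaustive — every other superkey contains one of them.

{A, B}, {A, D}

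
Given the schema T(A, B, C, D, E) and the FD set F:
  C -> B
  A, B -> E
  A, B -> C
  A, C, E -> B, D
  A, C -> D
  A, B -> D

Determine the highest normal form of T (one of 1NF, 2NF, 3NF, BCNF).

Candidate keys: {A, B}, {A, C}. Prime attributes: {A, B, C}.
C -> B: {C}⁺ = {B, C}, which is not all of the attributes, so the left side is not a superkey — BCNF is violated.
But every attribute on its right side ({B}) is prime, and the same holds for every other non-superkey FD, so 3NF still holds.

3NF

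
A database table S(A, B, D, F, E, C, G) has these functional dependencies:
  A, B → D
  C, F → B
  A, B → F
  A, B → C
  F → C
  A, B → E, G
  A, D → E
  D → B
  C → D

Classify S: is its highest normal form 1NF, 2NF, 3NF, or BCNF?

Candidate keys: {A, B}, {A, C}, {A, D}, {A, F}. Prime attributes: {A, B, C, D, F}.
C, F → B: {C, F}⁺ = {B, C, D, F}, which is not all of the attributes, so the left side is not a superkey — BCNF is violated.
But every attribute on its right side ({B}) is prime, and the same holds for every other non-superkey FD, so 3NF still holds.

3NF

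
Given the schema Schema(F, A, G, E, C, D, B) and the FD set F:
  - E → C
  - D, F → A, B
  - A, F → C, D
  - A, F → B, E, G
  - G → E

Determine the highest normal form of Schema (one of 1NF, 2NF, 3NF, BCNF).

2NF

Candidate keys: {A, F}, {D, F}. Prime attributes: {A, D, F}.
E → C breaks BCNF: {E}⁺ = {C, E}, so {E} is not a superkey.
E → C has non-prime {C} on the right and a non-superkey on the left, so 3NF fails.
Checking every proper subset of each key, none determines a non-prime attribute — 2NF is satisfied.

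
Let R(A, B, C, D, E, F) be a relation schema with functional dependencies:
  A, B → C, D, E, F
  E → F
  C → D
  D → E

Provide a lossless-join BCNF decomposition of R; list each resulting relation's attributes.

Candidate key of the original relation: {A, B}.
Within {A, B, C, D, E, F}: {E}⁺ ∩ {A, B, C, D, E, F} = {E, F}, not the whole set, so E → F violates BCNF; decompose into {E, F} and {A, B, C, D, E}.
{E, F} has no BCNF violation.
Within {A, B, C, D, E}: {C}⁺ ∩ {A, B, C, D, E} = {C, D, E}, not the whole set, so C → D, E violates BCNF; decompose into {C, D, E} and {A, B, C}.
Within {C, D, E}: {D}⁺ ∩ {C, D, E} = {D, E}, not the whole set, so D → E violates BCNF; decompose into {D, E} and {C, D}.
{D, E} has no BCNF violation.
{C, D} has no BCNF violation.
{A, B, C} has no BCNF violation.

{A, B, C}; {C, D}; {D, E}; {E, F}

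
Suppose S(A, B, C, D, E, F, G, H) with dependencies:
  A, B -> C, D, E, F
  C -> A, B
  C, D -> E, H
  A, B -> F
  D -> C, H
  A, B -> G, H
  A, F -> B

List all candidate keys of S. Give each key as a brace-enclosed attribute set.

{A, B}, {A, F}, {C}, {D}

{C}⁺ = {A, B, C, D, E, F, G, H} — all of the relation — so {C} is a candidate key.
{D}⁺ = {A, B, C, D, E, F, G, H} — all of the relation — so {D} is a candidate key.
{A, B}⁺ = {A, B, C, D, E, F, G, H} — all of the relation — so {A, B} is a candidate key.
{A, F}⁺ = {A, B, C, D, E, F, G, H} — all of the relation — so {A, F} is a candidate key.
No proper subset of any of these is a key, and no other minimal superkey exists.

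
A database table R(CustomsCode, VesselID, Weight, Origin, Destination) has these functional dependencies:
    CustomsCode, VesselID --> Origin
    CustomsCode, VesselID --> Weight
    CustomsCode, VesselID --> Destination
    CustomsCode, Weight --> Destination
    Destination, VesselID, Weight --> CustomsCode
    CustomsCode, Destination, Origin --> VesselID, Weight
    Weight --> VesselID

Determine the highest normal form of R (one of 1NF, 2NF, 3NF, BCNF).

3NF

Candidate keys: {CustomsCode, Destination, Origin}, {CustomsCode, VesselID}, {CustomsCode, Weight}, {Destination, Weight}. Prime attributes: {CustomsCode, Destination, Origin, VesselID, Weight}.
Weight --> VesselID: {Weight}⁺ = {VesselID, Weight}, which is not all of the attributes, so the left side is not a superkey — BCNF is violated.
Its right-hand attributes {VesselID} are all prime, as are those of every other non-superkey FD — the relation is in 3NF.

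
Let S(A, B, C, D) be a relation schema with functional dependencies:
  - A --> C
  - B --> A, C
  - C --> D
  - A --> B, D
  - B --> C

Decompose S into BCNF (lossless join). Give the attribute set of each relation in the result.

Candidate keys of the original relation: {A}, {B}.
{A, B, C, D}: {C} determines {C, D} here but is not a superkey — split on C --> D, giving {C, D} and {A, B, C}.
{C, D}: every determinant is a superkey — BCNF.
{A, B, C}: every determinant is a superkey — BCNF.

{A, B, C}; {C, D}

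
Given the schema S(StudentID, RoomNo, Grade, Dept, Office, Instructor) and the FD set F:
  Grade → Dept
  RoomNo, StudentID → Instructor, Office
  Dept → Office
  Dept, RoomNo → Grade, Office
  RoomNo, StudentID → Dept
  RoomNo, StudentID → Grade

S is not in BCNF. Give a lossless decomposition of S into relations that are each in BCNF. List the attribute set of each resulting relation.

Candidate key of the original relation: {RoomNo, StudentID}.
In {Dept, Grade, Instructor, Office, RoomNo, StudentID}, {Grade} is not a superkey ({Grade}⁺ restricted to this set is {Dept, Grade, Office}), so split on Grade → Dept, Office into {Dept, Grade, Office} and {Grade, Instructor, RoomNo, StudentID}.
In {Dept, Grade, Office}, {Dept} is not a superkey ({Dept}⁺ restricted to this set is {Dept, Office}), so split on Dept → Office into {Dept, Office} and {Dept, Grade}.
{Dept, Office} is in BCNF.
{Dept, Grade} is in BCNF.
{Grade, Instructor, RoomNo, StudentID} is in BCNF.

{Dept, Grade}; {Dept, Office}; {Grade, Instructor, RoomNo, StudentID}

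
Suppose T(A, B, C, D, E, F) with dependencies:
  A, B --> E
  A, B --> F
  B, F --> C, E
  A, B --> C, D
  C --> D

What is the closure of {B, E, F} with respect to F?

Start with {B, E, F}.
B, F --> C, E applies; add {C} → now {B, C, E, F}.
C --> D applies; add {D} → now {B, C, D, E, F}.
No further FD applies.

{B, C, D, E, F}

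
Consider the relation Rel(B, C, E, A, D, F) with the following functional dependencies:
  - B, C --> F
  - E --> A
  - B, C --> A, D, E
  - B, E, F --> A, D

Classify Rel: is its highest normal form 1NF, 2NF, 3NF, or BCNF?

2NF

Candidate key: {B, C}. Prime attributes: {B, C}.
For E --> A we have {E}⁺ = {A, E}; {E} is not a superkey, so BCNF fails.
E --> A determines the non-prime attribute {A} from a non-superkey — 3NF is violated.
No proper subset of a key has a non-prime attribute in its closure, so there is no partial dependency; 2NF holds.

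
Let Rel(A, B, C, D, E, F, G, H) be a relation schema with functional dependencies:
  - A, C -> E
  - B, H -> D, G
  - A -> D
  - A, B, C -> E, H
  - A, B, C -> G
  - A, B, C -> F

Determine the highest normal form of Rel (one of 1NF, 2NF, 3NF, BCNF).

1NF

Candidate key: {A, B, C}. Prime attributes: {A, B, C}.
A, C -> E breaks BCNF: {A, C}⁺ = {A, C, D, E}, so {A, C} is not a superkey.
A, C -> E has non-prime {E} on the right and a non-superkey on the left, so 3NF fails.
Since {A} ⊂ {A, B, C} and {A}⁺ ⊇ {D} with {D} non-prime, there is a partial dependency; 2NF fails.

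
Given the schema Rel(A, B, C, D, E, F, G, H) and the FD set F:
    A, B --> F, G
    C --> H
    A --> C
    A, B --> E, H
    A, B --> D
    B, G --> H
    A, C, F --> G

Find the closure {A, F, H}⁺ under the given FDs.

{A, C, F, G, H}

Start with {A, F, H}.
A --> C applies; add {C} → now {A, C, F, H}.
A, C, F --> G applies; add {G} → now {A, C, F, G, H}.
No further FD applies.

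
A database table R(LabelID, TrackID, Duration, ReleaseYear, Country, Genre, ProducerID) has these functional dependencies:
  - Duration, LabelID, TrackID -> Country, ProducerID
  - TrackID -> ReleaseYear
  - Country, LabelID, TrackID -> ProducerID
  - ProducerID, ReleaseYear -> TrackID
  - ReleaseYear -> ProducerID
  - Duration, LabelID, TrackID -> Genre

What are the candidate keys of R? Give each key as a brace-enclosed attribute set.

{Duration, LabelID} never appear on the right of any FD, so every key must include all of them.
Closure of {Duration, LabelID, ReleaseYear} is {Country, Duration, Genre, LabelID, ProducerID, ReleaseYear, TrackID}, the whole schema; {Duration, LabelID, ReleaseYear} is a candidate key.
Closure of {Duration, LabelID, TrackID} is {Country, Duration, Genre, LabelID, ProducerID, ReleaseYear, TrackID}, the whole schema; {Duration, LabelID, TrackID} is a candidate key.
Any other superkey properly contains one of these, so there are no further candidate keys.

{Duration, LabelID, ReleaseYear}, {Duration, LabelID, TrackID}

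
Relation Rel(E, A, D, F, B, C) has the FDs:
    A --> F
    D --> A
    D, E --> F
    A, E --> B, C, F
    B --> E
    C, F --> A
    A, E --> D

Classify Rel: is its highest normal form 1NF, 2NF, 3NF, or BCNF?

Candidate keys: {A, B}, {A, E}, {B, C, F}, {B, D}, {C, E, F}, {D, E}. Prime attributes: {A, B, C, D, E, F}.
A --> F: {A}⁺ = {A, F}, which is not all of the attributes, so the left side is not a superkey — BCNF is violated.
But every attribute on its right side ({F}) is prime, and the same holds for every other non-superkey FD, so 3NF still holds.

3NF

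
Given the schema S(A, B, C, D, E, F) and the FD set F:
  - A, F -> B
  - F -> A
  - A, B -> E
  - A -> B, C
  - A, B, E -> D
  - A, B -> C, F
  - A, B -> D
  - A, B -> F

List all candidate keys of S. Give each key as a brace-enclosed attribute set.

{A}⁺ = {A, B, C, D, E, F} — all of the relation — so {A} is a candidate key.
{F}⁺ = {A, B, C, D, E, F} — all of the relation — so {F} is a candidate key.
These are minimal and exhaustive — every other superkey contains one of them.

{A}, {F}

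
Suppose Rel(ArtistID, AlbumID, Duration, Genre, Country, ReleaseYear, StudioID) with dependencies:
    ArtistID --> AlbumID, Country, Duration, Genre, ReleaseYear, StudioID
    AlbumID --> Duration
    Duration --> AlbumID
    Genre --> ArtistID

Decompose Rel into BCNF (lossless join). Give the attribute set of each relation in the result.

{AlbumID, ArtistID, Country, Genre, ReleaseYear, StudioID}; {AlbumID, Duration}

Candidate keys of the original relation: {ArtistID}, {Genre}.
Within {AlbumID, ArtistID, Country, Duration, Genre, ReleaseYear, StudioID}: {AlbumID}⁺ ∩ {AlbumID, ArtistID, Country, Duration, Genre, ReleaseYear, StudioID} = {AlbumID, Duration}, not the whole set, so AlbumID --> Duration violates BCNF; decompose into {AlbumID, Duration} and {AlbumID, ArtistID, Country, Genre, ReleaseYear, StudioID}.
{AlbumID, Duration} is in BCNF.
{AlbumID, ArtistID, Country, Genre, ReleaseYear, StudioID} is in BCNF.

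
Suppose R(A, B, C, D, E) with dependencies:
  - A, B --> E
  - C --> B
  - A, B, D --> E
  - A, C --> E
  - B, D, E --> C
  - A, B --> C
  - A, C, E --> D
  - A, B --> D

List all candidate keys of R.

No FD produces {A}, so it must be in every candidate key.
{A, B} is a candidate key since {A, B}⁺ = {A, B, C, D, E} covers every attribute.
{A, C} is a candidate key since {A, C}⁺ = {A, B, C, D, E} covers every attribute.
Any other superkey properly contains one of these, so there are no further candidate keys.

{A, B}, {A, C}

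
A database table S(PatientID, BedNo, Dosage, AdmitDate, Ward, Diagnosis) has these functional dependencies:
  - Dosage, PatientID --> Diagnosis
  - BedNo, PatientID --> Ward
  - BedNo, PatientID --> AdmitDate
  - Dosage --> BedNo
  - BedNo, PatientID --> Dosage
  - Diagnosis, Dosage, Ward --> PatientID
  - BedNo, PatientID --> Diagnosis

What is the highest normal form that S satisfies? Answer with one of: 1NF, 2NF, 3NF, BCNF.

3NF

Candidate keys: {BedNo, PatientID}, {Diagnosis, Dosage, Ward}, {Dosage, PatientID}. Prime attributes: {BedNo, Diagnosis, Dosage, PatientID, Ward}.
Dosage --> BedNo: {Dosage}⁺ = {BedNo, Dosage}, which is not all of the attributes, so the left side is not a superkey — BCNF is violated.
Since {BedNo} ⊆ prime attributes and every other non-superkey FD also has a prime right side, the schema is in 3NF.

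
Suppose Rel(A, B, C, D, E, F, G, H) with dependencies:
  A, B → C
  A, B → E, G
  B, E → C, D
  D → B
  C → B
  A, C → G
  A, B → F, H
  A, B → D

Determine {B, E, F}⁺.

{B, C, D, E, F}

Start with {B, E, F}.
B, E → C, D applies; add {C, D} → now {B, C, D, E, F}.
No further FD applies.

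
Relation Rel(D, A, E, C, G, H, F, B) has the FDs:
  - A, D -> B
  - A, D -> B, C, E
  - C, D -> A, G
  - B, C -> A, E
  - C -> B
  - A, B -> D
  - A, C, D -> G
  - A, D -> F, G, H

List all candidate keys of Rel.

{C}⁺ = {A, B, C, D, E, F, G, H}, which is every attribute, so {C} is a candidate key.
{A, B}⁺ = {A, B, C, D, E, F, G, H}, which is every attribute, so {A, B} is a candidate key.
{A, D}⁺ = {A, B, C, D, E, F, G, H}, which is every attribute, so {A, D} is a candidate key.
No proper subset of any of these is a key, and no other minimal superkey exists.

{A, B}, {A, D}, {C}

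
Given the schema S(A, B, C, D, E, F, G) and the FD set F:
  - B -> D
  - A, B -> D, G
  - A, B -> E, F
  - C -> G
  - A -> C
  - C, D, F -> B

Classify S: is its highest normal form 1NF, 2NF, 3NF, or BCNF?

Candidate keys: {A, B}, {A, D, F}. Prime attributes: {A, B, D, F}.
For B -> D we have {B}⁺ = {B, D}; {B} is not a superkey, so BCNF fails.
Because {G} is non-prime and the left side of C -> G is not a superkey, the relation is not in 3NF.
Since {A} ⊂ {A, B} and {A}⁺ ⊇ {C, G} with {C, G} non-prime, there is a partial dependency; 2NF fails.

1NF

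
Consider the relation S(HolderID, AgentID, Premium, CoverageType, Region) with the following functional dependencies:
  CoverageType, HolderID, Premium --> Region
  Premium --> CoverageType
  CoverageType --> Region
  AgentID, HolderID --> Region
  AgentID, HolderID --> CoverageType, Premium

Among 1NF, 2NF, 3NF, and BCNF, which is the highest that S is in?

2NF

Candidate key: {AgentID, HolderID}. Prime attributes: {AgentID, HolderID}.
For CoverageType, HolderID, Premium --> Region we have {CoverageType, HolderID, Premium}⁺ = {CoverageType, HolderID, Premium, Region}; {CoverageType, HolderID, Premium} is not a superkey, so BCNF fails.
Because {Region} is non-prime and the left side of CoverageType, HolderID, Premium --> Region is not a superkey, the relation is not in 3NF.
Checking every proper subset of each key, none determines a non-prime attribute — 2NF is satisfied.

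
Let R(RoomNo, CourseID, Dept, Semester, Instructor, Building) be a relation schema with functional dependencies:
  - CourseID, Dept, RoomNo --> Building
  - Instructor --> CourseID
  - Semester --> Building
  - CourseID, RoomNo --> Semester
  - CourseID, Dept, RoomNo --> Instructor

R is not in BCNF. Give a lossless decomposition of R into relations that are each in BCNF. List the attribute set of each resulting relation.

Candidate keys of the original relation: {CourseID, Dept, RoomNo}, {Dept, Instructor, RoomNo}.
In {Building, CourseID, Dept, Instructor, RoomNo, Semester}, {Instructor} is not a superkey ({Instructor}⁺ restricted to this set is {CourseID, Instructor}), so split on Instructor --> CourseID into {CourseID, Instructor} and {Building, Dept, Instructor, RoomNo, Semester}.
{CourseID, Instructor}: every determinant is a superkey — BCNF.
In {Building, Dept, Instructor, RoomNo, Semester}, {Semester} is not a superkey ({Semester}⁺ restricted to this set is {Building, Semester}), so split on Semester --> Building into {Building, Semester} and {Dept, Instructor, RoomNo, Semester}.
{Building, Semester}: every determinant is a superkey — BCNF.
In {Dept, Instructor, RoomNo, Semester}, {Instructor, RoomNo} is not a superkey ({Instructor, RoomNo}⁺ restricted to this set is {Instructor, RoomNo, Semester}), so split on Instructor, RoomNo --> Semester into {Instructor, RoomNo, Semester} and {Dept, Instructor, RoomNo}.
{Instructor, RoomNo, Semester}: every determinant is a superkey — BCNF.
{Dept, Instructor, RoomNo}: every determinant is a superkey — BCNF.

{Building, Semester}; {CourseID, Instructor}; {Dept, Instructor, RoomNo}; {Instructor, RoomNo, Semester}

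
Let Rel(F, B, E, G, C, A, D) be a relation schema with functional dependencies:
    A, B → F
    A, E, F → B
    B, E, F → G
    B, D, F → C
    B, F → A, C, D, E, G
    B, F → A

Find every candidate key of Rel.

{A, B}, {A, E, F}, {B, F}

Closure of {A, B} is {A, B, C, D, E, F, G}, the whole schema; {A, B} is a candidate key.
Closure of {B, F} is {A, B, C, D, E, F, G}, the whole schema; {B, F} is a candidate key.
Closure of {A, E, F} is {A, B, C, D, E, F, G}, the whole schema; {A, E, F} is a candidate key.
No proper subset of any of these is a key, and no other minimal superkey exists.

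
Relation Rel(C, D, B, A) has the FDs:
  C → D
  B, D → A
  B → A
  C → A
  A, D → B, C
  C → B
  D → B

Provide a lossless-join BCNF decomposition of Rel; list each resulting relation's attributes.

Candidate keys of the original relation: {C}, {D}.
Within {A, B, C, D}: {B}⁺ ∩ {A, B, C, D} = {A, B}, not the whole set, so B → A violates BCNF; decompose into {A, B} and {B, C, D}.
{A, B}: every determinant is a superkey — BCNF.
{B, C, D}: every determinant is a superkey — BCNF.

{A, B}; {B, C, D}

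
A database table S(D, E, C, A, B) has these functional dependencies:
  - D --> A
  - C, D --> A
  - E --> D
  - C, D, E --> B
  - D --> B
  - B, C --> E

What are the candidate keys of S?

Attributes never on any right-hand side: {C} — every candidate key must contain it.
Closure of {B, C} is {A, B, C, D, E}, the whole schema; {B, C} is a candidate key.
Closure of {C, D} is {A, B, C, D, E}, the whole schema; {C, D} is a candidate key.
Closure of {C, E} is {A, B, C, D, E}, the whole schema; {C, E} is a candidate key.
These are minimal and exhaustive — every other superkey contains one of them.

{B, C}, {C, D}, {C, E}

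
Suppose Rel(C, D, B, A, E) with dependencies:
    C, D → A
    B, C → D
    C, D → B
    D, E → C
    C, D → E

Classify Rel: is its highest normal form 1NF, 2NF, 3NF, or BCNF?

Candidate keys: {B, C}, {C, D}, {D, E}. Prime attributes: {B, C, D, E}.
Every FD has a superkey on the left, so the relation is in BCNF.

BCNF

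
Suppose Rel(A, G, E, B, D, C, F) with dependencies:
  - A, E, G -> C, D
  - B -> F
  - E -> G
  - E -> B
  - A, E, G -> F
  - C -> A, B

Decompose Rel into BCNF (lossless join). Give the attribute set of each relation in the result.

{A, C}; {B, E, G}; {B, F}; {C, D, E}

Candidate keys of the original relation: {A, E}, {C, E}.
Within {A, B, C, D, E, F, G}: {B}⁺ ∩ {A, B, C, D, E, F, G} = {B, F}, not the whole set, so B -> F violates BCNF; decompose into {B, F} and {A, B, C, D, E, G}.
{B, F} has no BCNF violation.
Within {A, B, C, D, E, G}: {E}⁺ ∩ {A, B, C, D, E, G} = {B, E, G}, not the whole set, so E -> B, G violates BCNF; decompose into {B, E, G} and {A, C, D, E}.
{B, E, G} has no BCNF violation.
Within {A, C, D, E}: {C}⁺ ∩ {A, C, D, E} = {A, C}, not the whole set, so C -> A violates BCNF; decompose into {A, C} and {C, D, E}.
{A, C} has no BCNF violation.
{C, D, E} has no BCNF violation.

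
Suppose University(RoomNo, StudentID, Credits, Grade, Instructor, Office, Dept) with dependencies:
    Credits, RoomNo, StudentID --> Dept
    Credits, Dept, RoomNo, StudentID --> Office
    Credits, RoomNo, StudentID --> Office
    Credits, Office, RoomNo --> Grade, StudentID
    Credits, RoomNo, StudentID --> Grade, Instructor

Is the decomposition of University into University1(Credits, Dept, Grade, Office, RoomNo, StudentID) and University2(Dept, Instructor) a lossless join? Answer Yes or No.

No

The shared attributes are {Dept} and {Dept}⁺ = {Dept}.
University1 ⊄ {Dept} and University2 ⊄ {Dept}, so the split is lossy.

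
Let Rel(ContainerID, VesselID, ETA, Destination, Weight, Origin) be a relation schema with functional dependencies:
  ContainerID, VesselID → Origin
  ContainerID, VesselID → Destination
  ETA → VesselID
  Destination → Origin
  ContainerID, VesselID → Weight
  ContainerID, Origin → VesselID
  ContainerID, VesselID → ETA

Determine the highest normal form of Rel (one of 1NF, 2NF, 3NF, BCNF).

Candidate keys: {ContainerID, Destination}, {ContainerID, ETA}, {ContainerID, Origin}, {ContainerID, VesselID}. Prime attributes: {ContainerID, Destination, ETA, Origin, VesselID}.
ETA → VesselID: {ETA}⁺ = {ETA, VesselID}, which is not all of the attributes, so the left side is not a superkey — BCNF is violated.
Its right-hand attributes {VesselID} are all prime, as are those of every other non-superkey FD — the relation is in 3NF.

3NF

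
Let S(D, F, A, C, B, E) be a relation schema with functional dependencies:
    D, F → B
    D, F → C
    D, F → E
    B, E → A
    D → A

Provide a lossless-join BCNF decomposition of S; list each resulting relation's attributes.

Candidate key of the original relation: {D, F}.
In {A, B, C, D, E, F}, {B, E} is not a superkey ({B, E}⁺ restricted to this set is {A, B, E}), so split on B, E → A into {A, B, E} and {B, C, D, E, F}.
{A, B, E} has no BCNF violation.
{B, C, D, E, F} has no BCNF violation.

{A, B, E}; {B, C, D, E, F}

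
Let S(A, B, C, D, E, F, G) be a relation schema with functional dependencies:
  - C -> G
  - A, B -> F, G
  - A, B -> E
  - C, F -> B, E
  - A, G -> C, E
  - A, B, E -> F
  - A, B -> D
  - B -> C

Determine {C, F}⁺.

Start with {C, F}.
C -> G applies; add {G} → now {C, F, G}.
C, F -> B, E applies; add {B, E} → now {B, C, E, F, G}.
No further FD applies.

{B, C, E, F, G}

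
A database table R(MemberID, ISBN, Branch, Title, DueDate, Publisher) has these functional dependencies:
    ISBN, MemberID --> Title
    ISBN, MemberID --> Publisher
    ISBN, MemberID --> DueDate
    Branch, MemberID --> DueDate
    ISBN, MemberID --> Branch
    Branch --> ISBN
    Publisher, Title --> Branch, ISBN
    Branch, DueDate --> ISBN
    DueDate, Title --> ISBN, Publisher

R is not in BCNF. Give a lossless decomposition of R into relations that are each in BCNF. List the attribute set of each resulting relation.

Candidate keys of the original relation: {Branch, MemberID}, {DueDate, MemberID, Title}, {ISBN, MemberID}, {MemberID, Publisher, Title}.
Within {Branch, DueDate, ISBN, MemberID, Publisher, Title}: {Branch}⁺ ∩ {Branch, DueDate, ISBN, MemberID, Publisher, Title} = {Branch, ISBN}, not the whole set, so Branch --> ISBN violates BCNF; decompose into {Branch, ISBN} and {Branch, DueDate, MemberID, Publisher, Title}.
{Branch, ISBN} is in BCNF.
Within {Branch, DueDate, MemberID, Publisher, Title}: {Publisher, Title}⁺ ∩ {Branch, DueDate, MemberID, Publisher, Title} = {Branch, Publisher, Title}, not the whole set, so Publisher, Title --> Branch violates BCNF; decompose into {Branch, Publisher, Title} and {DueDate, MemberID, Publisher, Title}.
{Branch, Publisher, Title} is in BCNF.
Within {DueDate, MemberID, Publisher, Title}: {DueDate, Title}⁺ ∩ {DueDate, MemberID, Publisher, Title} = {DueDate, Publisher, Title}, not the whole set, so DueDate, Title --> Publisher violates BCNF; decompose into {DueDate, Publisher, Title} and {DueDate, MemberID, Title}.
{DueDate, Publisher, Title} is in BCNF.
{DueDate, MemberID, Title} is in BCNF.

{Branch, ISBN}; {Branch, Publisher, Title}; {DueDate, MemberID, Title}; {DueDate, Publisher, Title}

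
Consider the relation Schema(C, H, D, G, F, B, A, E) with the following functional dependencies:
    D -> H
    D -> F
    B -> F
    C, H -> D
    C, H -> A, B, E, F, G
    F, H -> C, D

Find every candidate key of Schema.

{B, H}, {C, H}, {D}, {F, H}

{D}⁺ = {A, B, C, D, E, F, G, H}, which is every attribute, so {D} is a candidate key.
{B, H}⁺ = {A, B, C, D, E, F, G, H}, which is every attribute, so {B, H} is a candidate key.
{C, H}⁺ = {A, B, C, D, E, F, G, H}, which is every attribute, so {C, H} is a candidate key.
{F, H}⁺ = {A, B, C, D, E, F, G, H}, which is every attribute, so {F, H} is a candidate key.
Any other superkey properly contains one of these, so there are no further candidate keys.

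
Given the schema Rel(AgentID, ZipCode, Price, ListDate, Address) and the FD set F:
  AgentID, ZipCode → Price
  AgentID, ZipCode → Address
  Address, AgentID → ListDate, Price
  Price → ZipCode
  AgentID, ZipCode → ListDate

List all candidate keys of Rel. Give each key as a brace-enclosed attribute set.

{AgentID} never appears on the right of any FD, so every key must include it.
{Address, AgentID}⁺ = {Address, AgentID, ListDate, Price, ZipCode}, which is every attribute, so {Address, AgentID} is a candidate key.
{AgentID, Price}⁺ = {Address, AgentID, ListDate, Price, ZipCode}, which is every attribute, so {AgentID, Price} is a candidate key.
{AgentID, ZipCode}⁺ = {Address, AgentID, ListDate, Price, ZipCode}, which is every attribute, so {AgentID, ZipCode} is a candidate key.
No proper subset of any of these is a key, and no other minimal superkey exists.

{Address, AgentID}, {AgentID, Price}, {AgentID, ZipCode}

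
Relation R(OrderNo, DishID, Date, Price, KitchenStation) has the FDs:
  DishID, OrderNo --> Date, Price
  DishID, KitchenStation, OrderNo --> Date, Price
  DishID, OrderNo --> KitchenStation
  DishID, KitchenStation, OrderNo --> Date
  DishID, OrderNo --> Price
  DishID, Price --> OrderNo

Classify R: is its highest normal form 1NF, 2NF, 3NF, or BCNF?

Candidate keys: {DishID, OrderNo}, {DishID, Price}. Prime attributes: {DishID, OrderNo, Price}.
Every FD has a superkey on the left, so the relation is in BCNF.

BCNF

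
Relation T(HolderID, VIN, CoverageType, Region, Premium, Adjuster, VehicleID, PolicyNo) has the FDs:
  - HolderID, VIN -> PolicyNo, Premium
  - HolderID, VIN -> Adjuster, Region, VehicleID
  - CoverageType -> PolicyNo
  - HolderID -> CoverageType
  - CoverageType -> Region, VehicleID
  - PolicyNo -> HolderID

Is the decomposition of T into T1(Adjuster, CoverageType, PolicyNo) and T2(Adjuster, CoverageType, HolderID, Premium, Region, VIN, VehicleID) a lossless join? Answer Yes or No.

Yes

The shared attributes are {Adjuster, CoverageType} and {Adjuster, CoverageType}⁺ = {Adjuster, CoverageType, HolderID, PolicyNo, Region, VehicleID}.
This includes all of T1, so the common attributes are a superkey of T1 — the join is lossless.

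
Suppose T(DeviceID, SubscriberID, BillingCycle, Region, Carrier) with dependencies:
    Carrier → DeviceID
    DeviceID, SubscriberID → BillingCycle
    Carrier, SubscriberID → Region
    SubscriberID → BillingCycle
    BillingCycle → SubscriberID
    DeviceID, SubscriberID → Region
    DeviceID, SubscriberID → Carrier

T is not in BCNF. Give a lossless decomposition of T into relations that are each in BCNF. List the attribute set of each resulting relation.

Candidate keys of the original relation: {BillingCycle, Carrier}, {BillingCycle, DeviceID}, {Carrier, SubscriberID}, {DeviceID, SubscriberID}.
{BillingCycle, Carrier, DeviceID, Region, SubscriberID}: {Carrier} determines {Carrier, DeviceID} here but is not a superkey — split on Carrier → DeviceID, giving {Carrier, DeviceID} and {BillingCycle, Carrier, Region, SubscriberID}.
{Carrier, DeviceID} has no BCNF violation.
{BillingCycle, Carrier, Region, SubscriberID}: {SubscriberID} determines {BillingCycle, SubscriberID} here but is not a superkey — split on SubscriberID → BillingCycle, giving {BillingCycle, SubscriberID} and {Carrier, Region, SubscriberID}.
{BillingCycle, SubscriberID} has no BCNF violation.
{Carrier, Region, SubscriberID} has no BCNF violation.

{BillingCycle, SubscriberID}; {Carrier, DeviceID}; {Carrier, Region, SubscriberID}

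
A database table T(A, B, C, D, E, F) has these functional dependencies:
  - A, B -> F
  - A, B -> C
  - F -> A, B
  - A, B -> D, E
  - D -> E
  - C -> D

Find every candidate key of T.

{A, B}, {F}

Closure of {F} is {A, B, C, D, E, F}, the whole schema; {F} is a candidate key.
Closure of {A, B} is {A, B, C, D, E, F}, the whole schema; {A, B} is a candidate key.
No proper subset of any of these is a key, and no other minimal superkey exists.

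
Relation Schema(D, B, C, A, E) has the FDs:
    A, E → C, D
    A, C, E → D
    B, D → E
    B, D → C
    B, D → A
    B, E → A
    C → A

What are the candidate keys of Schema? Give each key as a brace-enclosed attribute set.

Attributes never on any right-hand side: {B} — every candidate key must contain it.
Closure of {B, D} is {A, B, C, D, E}, the whole schema; {B, D} is a candidate key.
Closure of {B, E} is {A, B, C, D, E}, the whole schema; {B, E} is a candidate key.
These are minimal and exhaustive — every other superkey contains one of them.

{B, D}, {B, E}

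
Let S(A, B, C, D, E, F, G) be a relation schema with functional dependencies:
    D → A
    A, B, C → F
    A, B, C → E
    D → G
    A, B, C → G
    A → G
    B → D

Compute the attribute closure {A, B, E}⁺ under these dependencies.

Start with {A, B, E}.
A → G applies; add {G} → now {A, B, E, G}.
B → D applies; add {D} → now {A, B, D, E, G}.
No further FD applies.

{A, B, D, E, G}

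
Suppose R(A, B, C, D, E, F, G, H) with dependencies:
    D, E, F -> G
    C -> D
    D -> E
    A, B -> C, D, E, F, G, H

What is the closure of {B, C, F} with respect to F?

Start with {B, C, F}.
C -> D applies; add {D} → now {B, C, D, F}.
D -> E applies; add {E} → now {B, C, D, E, F}.
D, E, F -> G applies; add {G} → now {B, C, D, E, F, G}.
No further FD applies.

{B, C, D, E, F, G}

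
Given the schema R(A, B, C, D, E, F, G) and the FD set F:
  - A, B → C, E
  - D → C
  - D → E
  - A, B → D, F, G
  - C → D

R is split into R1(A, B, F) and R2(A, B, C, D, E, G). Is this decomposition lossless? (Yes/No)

Yes

The shared attributes are {A, B} and {A, B}⁺ = {A, B, C, D, E, F, G}.
R1 is contained in that closure, so R1 ∩ R2 → R1 holds and the join is lossless.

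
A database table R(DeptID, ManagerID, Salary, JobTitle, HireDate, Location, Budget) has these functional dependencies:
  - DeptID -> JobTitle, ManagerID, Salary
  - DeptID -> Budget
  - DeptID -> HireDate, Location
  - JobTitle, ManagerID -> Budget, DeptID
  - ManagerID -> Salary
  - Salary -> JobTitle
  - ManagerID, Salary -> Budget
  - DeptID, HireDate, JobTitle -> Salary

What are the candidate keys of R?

{DeptID}, {ManagerID}

{DeptID}⁺ = {Budget, DeptID, HireDate, JobTitle, Location, ManagerID, Salary} — all of the relation — so {DeptID} is a candidate key.
{ManagerID}⁺ = {Budget, DeptID, HireDate, JobTitle, Location, ManagerID, Salary} — all of the relation — so {ManagerID} is a candidate key.
Any other superkey properly contains one of these, so there are no further candidate keys.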